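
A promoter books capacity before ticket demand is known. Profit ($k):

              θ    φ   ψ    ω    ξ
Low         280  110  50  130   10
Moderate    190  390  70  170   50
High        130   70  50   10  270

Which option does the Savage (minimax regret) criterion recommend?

Column bests: θ=280, φ=390, ψ=70, ω=170, ξ=270.
Low regrets: 0, 280, 20, 40, 260 → max 280
Moderate regrets: 90, 0, 0, 0, 220 → max 220
High regrets: 150, 320, 20, 160, 0 → max 320
Smallest max regret = 220 → Moderate.

Moderate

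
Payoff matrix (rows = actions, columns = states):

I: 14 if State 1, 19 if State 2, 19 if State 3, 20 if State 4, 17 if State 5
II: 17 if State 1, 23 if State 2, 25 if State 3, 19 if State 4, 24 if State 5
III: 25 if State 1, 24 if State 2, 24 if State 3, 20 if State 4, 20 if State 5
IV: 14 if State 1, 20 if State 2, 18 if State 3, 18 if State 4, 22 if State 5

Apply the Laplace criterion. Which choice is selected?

III

Row averages: I=17.8, II=21.6, III=22.6, IV=18.4
Highest average = 22.6 → III.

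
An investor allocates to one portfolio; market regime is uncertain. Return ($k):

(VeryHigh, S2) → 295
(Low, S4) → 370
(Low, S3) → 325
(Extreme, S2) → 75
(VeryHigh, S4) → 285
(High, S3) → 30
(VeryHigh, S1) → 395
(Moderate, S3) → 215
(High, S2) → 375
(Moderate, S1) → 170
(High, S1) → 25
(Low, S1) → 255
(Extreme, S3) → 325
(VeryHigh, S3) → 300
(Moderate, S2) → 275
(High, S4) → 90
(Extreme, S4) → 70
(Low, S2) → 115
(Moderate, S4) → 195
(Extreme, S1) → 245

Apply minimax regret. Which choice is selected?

Column bests: S1=395, S2=375, S3=325, S4=370.
Low regrets: 140, 260, 0, 0 → max 260
Moderate regrets: 225, 100, 110, 175 → max 225
High regrets: 370, 0, 295, 280 → max 370
VeryHigh regrets: 0, 80, 25, 85 → max 85
Extreme regrets: 150, 300, 0, 300 → max 300
Smallest max regret = 85 → VeryHigh.

VeryHigh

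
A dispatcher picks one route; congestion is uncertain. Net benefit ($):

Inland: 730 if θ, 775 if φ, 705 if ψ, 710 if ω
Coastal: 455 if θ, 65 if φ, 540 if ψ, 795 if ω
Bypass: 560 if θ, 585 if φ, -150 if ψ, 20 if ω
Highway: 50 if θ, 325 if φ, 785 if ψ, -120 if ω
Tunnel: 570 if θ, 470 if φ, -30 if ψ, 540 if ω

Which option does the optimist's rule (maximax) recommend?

Row maxima: Inland=775, Coastal=795, Bypass=585, Highway=785, Tunnel=570
Best best-case = 795 → Coastal.

Coastal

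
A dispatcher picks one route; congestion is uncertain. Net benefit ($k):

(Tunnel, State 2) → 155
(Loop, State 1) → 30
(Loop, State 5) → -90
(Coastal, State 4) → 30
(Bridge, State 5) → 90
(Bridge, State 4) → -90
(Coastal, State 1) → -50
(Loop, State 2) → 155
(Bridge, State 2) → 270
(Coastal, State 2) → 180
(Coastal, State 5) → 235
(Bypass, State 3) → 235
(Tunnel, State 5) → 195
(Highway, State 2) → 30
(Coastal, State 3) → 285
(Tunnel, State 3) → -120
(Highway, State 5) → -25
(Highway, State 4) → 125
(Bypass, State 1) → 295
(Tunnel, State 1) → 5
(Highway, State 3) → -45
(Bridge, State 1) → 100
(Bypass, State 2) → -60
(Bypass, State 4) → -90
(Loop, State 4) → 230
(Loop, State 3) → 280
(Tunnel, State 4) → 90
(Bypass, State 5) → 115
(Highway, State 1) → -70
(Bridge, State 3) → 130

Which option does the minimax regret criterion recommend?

Column bests: State 1=295, State 2=270, State 3=285, State 4=230, State 5=235.
Highway regrets: 365, 240, 330, 105, 260 → max 365
Loop regrets: 265, 115, 5, 0, 325 → max 325
Bridge regrets: 195, 0, 155, 320, 145 → max 320
Coastal regrets: 345, 90, 0, 200, 0 → max 345
Bypass regrets: 0, 330, 50, 320, 120 → max 330
Tunnel regrets: 290, 115, 405, 140, 40 → max 405
Smallest max regret = 320 → Bridge.

Bridge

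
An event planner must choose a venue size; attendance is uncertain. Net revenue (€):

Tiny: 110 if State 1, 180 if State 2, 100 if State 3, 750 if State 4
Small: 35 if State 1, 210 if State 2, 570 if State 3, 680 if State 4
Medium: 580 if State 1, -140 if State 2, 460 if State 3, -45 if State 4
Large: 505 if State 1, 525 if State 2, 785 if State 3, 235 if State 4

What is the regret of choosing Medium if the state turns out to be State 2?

665

Best payoff under State 2 is 525.
Regret = 525 − (-140) = 665.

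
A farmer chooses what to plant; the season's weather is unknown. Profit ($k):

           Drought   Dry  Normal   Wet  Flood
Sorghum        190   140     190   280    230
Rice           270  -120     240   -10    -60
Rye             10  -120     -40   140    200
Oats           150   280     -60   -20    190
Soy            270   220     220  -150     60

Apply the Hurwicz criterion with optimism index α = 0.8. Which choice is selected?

Sorghum

Sorghum: 0.8·280 + 0.2·140 = 252
Rice: 0.8·270 + 0.2·(-120) = 192
Rye: 0.8·200 + 0.2·(-120) = 136
Oats: 0.8·280 + 0.2·(-60) = 212
Soy: 0.8·270 + 0.2·(-150) = 186
Highest Hurwicz score = 252 → Sorghum.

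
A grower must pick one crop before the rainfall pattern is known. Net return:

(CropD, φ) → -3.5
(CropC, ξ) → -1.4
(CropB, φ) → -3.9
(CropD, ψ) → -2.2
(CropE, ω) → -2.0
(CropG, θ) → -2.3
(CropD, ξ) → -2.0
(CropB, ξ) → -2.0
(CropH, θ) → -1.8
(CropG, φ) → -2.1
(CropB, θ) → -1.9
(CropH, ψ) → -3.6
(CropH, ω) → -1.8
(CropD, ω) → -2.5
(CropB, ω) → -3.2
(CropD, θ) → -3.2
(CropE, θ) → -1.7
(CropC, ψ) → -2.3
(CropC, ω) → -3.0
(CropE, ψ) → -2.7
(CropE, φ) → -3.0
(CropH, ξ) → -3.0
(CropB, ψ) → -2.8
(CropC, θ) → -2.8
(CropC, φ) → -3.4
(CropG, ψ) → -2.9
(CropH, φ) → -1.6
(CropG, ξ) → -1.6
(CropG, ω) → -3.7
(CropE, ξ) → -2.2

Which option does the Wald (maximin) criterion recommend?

Row minima: CropD=-3.5, CropG=-3.7, CropB=-3.9, CropE=-3.0, CropC=-3.4, CropH=-3.6
Best worst-case = -3.0 → CropE.

CropE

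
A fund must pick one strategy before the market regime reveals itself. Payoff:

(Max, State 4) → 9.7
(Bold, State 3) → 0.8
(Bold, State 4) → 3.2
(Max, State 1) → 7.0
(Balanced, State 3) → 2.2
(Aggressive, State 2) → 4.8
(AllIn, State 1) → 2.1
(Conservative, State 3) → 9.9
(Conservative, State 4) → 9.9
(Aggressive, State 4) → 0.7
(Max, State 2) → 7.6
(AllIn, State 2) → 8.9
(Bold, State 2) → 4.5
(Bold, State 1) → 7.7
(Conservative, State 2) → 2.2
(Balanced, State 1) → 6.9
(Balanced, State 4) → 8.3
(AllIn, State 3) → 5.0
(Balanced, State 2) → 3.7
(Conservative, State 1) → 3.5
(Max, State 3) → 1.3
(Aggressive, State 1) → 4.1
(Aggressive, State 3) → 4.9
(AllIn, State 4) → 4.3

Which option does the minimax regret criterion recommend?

Column bests: State 1=7.7, State 2=8.9, State 3=9.9, State 4=9.9.
Conservative regrets: 4.2, 6.7, 0.0, 0.0 → max 6.7
Balanced regrets: 0.8, 5.2, 7.7, 1.6 → max 7.7
Aggressive regrets: 3.6, 4.1, 5.0, 9.2 → max 9.2
Bold regrets: 0.0, 4.4, 9.1, 6.7 → max 9.1
AllIn regrets: 5.6, 0.0, 4.9, 5.6 → max 5.6
Max regrets: 0.7, 1.3, 8.6, 0.2 → max 8.6
Smallest max regret = 5.6 → AllIn.

AllIn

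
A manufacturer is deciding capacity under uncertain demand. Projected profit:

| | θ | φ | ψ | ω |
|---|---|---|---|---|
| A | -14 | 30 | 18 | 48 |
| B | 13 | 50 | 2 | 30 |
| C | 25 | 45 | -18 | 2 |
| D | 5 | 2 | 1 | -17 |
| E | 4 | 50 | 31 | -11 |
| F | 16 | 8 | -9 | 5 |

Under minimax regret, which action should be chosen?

Column bests: θ=25, φ=50, ψ=31, ω=48.
A regrets: 39, 20, 13, 0 → max 39
B regrets: 12, 0, 29, 18 → max 29
C regrets: 0, 5, 49, 46 → max 49
D regrets: 20, 48, 30, 65 → max 65
E regrets: 21, 0, 0, 59 → max 59
F regrets: 9, 42, 40, 43 → max 43
Smallest max regret = 29 → B.

B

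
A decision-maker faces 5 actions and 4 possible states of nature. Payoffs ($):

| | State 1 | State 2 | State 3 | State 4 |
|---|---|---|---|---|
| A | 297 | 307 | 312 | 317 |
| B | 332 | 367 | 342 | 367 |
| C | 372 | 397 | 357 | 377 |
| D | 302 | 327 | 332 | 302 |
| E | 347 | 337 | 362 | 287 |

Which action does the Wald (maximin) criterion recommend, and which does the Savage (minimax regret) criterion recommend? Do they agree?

maximin → C; minimax regret → C (agree)

Row minima: A=297, B=332, C=357, D=302, E=287
Best worst-case = 357 → C.
Column bests: State 1=372, State 2=397, State 3=362, State 4=377.
A regrets: 75, 90, 50, 60 → max 90
B regrets: 40, 30, 20, 10 → max 40
C regrets: 0, 0, 5, 0 → max 5
D regrets: 70, 70, 30, 75 → max 75
E regrets: 25, 60, 0, 90 → max 90
Smallest max regret = 5 → C.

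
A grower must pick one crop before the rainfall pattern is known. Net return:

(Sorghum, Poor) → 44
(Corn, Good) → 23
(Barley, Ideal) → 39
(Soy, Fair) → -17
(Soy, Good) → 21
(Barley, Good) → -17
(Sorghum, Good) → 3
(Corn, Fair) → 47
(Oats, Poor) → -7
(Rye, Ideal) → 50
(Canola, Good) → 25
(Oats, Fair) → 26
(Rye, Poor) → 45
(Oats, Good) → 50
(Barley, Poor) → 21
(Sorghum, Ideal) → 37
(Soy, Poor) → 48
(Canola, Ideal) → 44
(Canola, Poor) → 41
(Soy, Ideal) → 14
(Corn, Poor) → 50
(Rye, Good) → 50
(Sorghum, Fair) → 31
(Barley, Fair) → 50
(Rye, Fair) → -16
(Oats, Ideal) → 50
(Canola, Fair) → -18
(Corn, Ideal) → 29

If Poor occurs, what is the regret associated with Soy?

Best payoff under Poor is 50.
Regret = 50 − 48 = 2.

2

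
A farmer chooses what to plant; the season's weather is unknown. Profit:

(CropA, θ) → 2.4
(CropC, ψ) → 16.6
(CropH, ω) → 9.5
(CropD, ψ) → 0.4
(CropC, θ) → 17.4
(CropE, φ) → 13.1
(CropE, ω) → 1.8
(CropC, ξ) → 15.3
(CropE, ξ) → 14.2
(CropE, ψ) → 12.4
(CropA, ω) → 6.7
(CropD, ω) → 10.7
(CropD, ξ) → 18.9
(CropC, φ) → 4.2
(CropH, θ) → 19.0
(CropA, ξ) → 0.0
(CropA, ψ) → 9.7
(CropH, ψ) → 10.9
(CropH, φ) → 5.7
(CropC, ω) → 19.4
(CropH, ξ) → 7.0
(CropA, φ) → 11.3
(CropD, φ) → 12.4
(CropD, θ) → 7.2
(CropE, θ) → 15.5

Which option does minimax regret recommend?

CropC

Column bests: θ=19.0, φ=13.1, ψ=16.6, ω=19.4, ξ=18.9.
CropE regrets: 3.5, 0.0, 4.2, 17.6, 4.7 → max 17.6
CropH regrets: 0.0, 7.4, 5.7, 9.9, 11.9 → max 11.9
CropC regrets: 1.6, 8.9, 0.0, 0.0, 3.6 → max 8.9
CropA regrets: 16.6, 1.8, 6.9, 12.7, 18.9 → max 18.9
CropD regrets: 11.8, 0.7, 16.2, 8.7, 0.0 → max 16.2
Smallest max regret = 8.9 → CropC.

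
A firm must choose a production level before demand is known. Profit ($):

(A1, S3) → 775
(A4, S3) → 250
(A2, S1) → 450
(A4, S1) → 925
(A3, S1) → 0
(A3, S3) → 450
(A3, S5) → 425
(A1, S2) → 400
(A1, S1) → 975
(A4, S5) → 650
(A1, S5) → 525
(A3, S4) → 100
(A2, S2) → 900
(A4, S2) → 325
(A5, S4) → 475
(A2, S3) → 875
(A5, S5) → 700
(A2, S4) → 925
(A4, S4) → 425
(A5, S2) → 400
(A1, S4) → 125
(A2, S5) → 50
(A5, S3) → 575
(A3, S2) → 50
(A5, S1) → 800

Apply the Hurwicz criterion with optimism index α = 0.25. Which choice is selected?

A1: 0.25·975 + 0.75·125 = 337.5
A2: 0.25·925 + 0.75·50 = 268.75
A3: 0.25·450 + 0.75·0 = 112.5
A4: 0.25·925 + 0.75·250 = 418.75
A5: 0.25·800 + 0.75·400 = 500
Highest Hurwicz score = 500 → A5.

A5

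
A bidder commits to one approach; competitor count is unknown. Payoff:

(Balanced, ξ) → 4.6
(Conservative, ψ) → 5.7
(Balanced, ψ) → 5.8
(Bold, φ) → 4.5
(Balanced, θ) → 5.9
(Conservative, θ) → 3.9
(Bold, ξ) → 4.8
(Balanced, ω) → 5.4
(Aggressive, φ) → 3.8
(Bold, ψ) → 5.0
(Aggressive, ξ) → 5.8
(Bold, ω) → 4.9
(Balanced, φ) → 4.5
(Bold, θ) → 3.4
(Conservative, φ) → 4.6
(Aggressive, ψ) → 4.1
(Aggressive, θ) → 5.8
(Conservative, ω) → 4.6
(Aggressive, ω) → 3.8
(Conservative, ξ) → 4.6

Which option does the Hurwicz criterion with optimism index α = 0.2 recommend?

Conservative: 0.2·5.7 + 0.8·3.9 = 4.26
Balanced: 0.2·5.9 + 0.8·4.5 = 4.78
Aggressive: 0.2·5.8 + 0.8·3.8 = 4.2
Bold: 0.2·5.0 + 0.8·3.4 = 3.72
Highest Hurwicz score = 4.78 → Balanced.

Balanced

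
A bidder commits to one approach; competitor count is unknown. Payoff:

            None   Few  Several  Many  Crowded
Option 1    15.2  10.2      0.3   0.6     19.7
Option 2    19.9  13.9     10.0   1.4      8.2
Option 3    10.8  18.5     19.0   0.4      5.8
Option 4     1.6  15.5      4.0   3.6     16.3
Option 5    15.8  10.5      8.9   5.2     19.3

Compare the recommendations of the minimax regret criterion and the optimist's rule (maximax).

Column bests: None=19.9, Few=18.5, Several=19.0, Many=5.2, Crowded=19.7.
Option 1 regrets: 4.7, 8.3, 18.7, 4.6, 0.0 → max 18.7
Option 2 regrets: 0.0, 4.6, 9.0, 3.8, 11.5 → max 11.5
Option 3 regrets: 9.1, 0.0, 0.0, 4.8, 13.9 → max 13.9
Option 4 regrets: 18.3, 3.0, 15.0, 1.6, 3.4 → max 18.3
Option 5 regrets: 4.1, 8.0, 10.1, 0.0, 0.4 → max 10.1
Smallest max regret = 10.1 → Option 5.
Row maxima: Option 1=19.7, Option 2=19.9, Option 3=19.0, Option 4=16.3, Option 5=19.3
Best best-case = 19.9 → Option 2.

minimax regret → Option 5; maximax → Option 2 (disagree)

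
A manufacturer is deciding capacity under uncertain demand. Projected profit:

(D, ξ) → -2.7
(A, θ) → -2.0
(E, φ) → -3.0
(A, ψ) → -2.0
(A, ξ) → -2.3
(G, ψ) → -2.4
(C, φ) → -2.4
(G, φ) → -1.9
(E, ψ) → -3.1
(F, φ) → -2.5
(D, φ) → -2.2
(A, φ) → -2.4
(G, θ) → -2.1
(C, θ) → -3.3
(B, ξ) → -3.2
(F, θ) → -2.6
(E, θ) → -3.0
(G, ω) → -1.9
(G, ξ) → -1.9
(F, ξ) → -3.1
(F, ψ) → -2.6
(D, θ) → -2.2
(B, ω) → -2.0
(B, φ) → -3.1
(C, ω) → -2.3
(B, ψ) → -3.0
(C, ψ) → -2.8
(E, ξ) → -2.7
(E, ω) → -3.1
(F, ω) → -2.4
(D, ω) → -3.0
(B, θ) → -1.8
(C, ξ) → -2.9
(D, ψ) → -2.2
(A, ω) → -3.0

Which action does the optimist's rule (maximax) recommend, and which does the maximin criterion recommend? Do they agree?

Row maxima: A=-2.0, B=-1.8, C=-2.3, D=-2.2, E=-2.7, F=-2.4, G=-1.9
Best best-case = -1.8 → B.
Row minima: A=-3.0, B=-3.2, C=-3.3, D=-3.0, E=-3.1, F=-3.1, G=-2.4
Best worst-case = -2.4 → G.

maximax → B; maximin → G (disagree)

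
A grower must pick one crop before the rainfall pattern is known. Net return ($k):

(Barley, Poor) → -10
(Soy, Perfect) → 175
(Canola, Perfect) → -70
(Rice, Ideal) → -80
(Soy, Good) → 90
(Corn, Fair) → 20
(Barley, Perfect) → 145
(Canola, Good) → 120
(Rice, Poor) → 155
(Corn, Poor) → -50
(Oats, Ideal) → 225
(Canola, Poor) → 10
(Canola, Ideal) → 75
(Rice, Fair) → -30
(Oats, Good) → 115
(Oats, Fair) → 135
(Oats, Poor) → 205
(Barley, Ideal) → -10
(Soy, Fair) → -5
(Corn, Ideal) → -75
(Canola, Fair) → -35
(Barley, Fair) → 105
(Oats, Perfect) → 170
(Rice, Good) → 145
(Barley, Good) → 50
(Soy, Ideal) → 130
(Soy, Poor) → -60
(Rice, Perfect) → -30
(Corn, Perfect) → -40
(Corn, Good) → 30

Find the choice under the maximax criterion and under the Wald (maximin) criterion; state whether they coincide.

maximax → Oats; maximin → Oats (agree)

Row maxima: Oats=225, Corn=30, Barley=145, Canola=120, Rice=155, Soy=175
Best best-case = 225 → Oats.
Row minima: Oats=115, Corn=-75, Barley=-10, Canola=-70, Rice=-80, Soy=-60
Best worst-case = 115 → Oats.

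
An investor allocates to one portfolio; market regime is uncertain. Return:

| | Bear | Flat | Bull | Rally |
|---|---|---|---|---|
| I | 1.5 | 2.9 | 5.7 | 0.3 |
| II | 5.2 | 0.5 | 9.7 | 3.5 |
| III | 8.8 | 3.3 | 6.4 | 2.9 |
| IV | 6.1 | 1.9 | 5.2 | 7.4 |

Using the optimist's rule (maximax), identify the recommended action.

II

Row maxima: I=5.7, II=9.7, III=8.8, IV=7.4
Best best-case = 9.7 → II.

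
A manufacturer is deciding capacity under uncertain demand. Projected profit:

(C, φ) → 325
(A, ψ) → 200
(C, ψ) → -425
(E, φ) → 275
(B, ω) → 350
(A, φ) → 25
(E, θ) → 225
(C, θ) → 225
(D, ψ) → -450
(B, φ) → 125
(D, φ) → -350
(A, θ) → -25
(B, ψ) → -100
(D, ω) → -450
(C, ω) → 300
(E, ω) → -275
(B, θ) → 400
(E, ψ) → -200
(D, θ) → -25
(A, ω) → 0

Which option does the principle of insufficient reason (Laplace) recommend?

Row averages: A=50, B=193.75, C=106.25, D=-318.75, E=6.25
Highest average = 193.75 → B.

B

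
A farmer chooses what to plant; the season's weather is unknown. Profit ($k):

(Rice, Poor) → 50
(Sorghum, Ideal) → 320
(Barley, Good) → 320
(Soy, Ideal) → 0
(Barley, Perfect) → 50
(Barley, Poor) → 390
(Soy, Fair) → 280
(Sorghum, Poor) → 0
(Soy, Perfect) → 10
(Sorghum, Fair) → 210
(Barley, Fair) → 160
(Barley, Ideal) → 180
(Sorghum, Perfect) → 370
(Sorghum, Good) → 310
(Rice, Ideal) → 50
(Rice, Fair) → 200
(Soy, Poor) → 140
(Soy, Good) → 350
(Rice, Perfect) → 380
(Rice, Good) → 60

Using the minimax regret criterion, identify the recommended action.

Column bests: Poor=390, Fair=280, Good=350, Ideal=320, Perfect=380.
Rice regrets: 340, 80, 290, 270, 0 → max 340
Sorghum regrets: 390, 70, 40, 0, 10 → max 390
Soy regrets: 250, 0, 0, 320, 370 → max 370
Barley regrets: 0, 120, 30, 140, 330 → max 330
Smallest max regret = 330 → Barley.

Barley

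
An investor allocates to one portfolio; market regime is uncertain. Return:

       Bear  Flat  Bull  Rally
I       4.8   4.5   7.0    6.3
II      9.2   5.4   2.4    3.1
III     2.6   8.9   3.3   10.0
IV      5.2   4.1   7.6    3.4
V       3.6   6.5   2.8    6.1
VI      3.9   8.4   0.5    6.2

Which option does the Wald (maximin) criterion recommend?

I

Row minima: I=4.5, II=2.4, III=2.6, IV=3.4, V=2.8, VI=0.5
Best worst-case = 4.5 → I.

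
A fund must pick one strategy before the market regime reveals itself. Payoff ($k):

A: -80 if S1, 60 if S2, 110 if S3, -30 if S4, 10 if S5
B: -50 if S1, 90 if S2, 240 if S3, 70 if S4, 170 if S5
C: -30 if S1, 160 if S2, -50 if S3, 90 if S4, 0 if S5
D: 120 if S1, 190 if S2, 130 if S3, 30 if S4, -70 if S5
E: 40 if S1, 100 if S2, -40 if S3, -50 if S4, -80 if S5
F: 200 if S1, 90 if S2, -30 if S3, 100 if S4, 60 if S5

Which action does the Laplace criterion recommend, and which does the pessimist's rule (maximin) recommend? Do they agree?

laplace → B; maximin → F (disagree)

Row averages: A=14, B=104, C=34, D=80, E=-6, F=84
Highest average = 104 → B.
Row minima: A=-80, B=-50, C=-50, D=-70, E=-80, F=-30
Best worst-case = -30 → F.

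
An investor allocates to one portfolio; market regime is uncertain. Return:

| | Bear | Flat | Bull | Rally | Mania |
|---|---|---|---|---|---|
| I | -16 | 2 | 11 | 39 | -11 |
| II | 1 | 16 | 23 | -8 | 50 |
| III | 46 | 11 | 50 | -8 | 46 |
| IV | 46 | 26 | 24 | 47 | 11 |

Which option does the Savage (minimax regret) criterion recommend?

Column bests: Bear=46, Flat=26, Bull=50, Rally=47, Mania=50.
I regrets: 62, 24, 39, 8, 61 → max 62
II regrets: 45, 10, 27, 55, 0 → max 55
III regrets: 0, 15, 0, 55, 4 → max 55
IV regrets: 0, 0, 26, 0, 39 → max 39
Smallest max regret = 39 → IV.

IV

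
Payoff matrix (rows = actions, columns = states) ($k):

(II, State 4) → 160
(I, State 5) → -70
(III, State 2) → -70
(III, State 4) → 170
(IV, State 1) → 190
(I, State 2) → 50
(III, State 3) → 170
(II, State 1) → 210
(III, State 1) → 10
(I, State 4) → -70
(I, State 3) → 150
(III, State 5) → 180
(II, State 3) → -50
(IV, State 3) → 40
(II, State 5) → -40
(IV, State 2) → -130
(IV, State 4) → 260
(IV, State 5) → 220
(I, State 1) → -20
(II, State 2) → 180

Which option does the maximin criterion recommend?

II

Row minima: I=-70, II=-50, III=-70, IV=-130
Best worst-case = -50 → II.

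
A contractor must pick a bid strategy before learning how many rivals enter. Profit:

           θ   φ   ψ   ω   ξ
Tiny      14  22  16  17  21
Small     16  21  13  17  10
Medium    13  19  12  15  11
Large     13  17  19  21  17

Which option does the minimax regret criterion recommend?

Column bests: θ=16, φ=22, ψ=19, ω=21, ξ=21.
Tiny regrets: 2, 0, 3, 4, 0 → max 4
Small regrets: 0, 1, 6, 4, 11 → max 11
Medium regrets: 3, 3, 7, 6, 10 → max 10
Large regrets: 3, 5, 0, 0, 4 → max 5
Smallest max regret = 4 → Tiny.

Tiny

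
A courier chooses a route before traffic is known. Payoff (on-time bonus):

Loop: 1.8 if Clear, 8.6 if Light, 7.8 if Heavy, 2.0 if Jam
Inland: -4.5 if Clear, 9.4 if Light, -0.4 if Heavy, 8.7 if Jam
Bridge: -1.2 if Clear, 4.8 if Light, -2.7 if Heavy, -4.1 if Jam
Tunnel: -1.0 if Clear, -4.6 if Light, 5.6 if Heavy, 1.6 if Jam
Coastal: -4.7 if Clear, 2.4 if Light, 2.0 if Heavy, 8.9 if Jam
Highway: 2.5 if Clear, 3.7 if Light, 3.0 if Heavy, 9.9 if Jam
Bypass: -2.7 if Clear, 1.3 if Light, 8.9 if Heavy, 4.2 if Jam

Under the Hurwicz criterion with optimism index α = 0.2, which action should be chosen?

Loop: 0.2·8.6 + 0.8·1.8 = 3.16
Inland: 0.2·9.4 + 0.8·(-4.5) = -1.72
Bridge: 0.2·4.8 + 0.8·(-4.1) = -2.32
Tunnel: 0.2·5.6 + 0.8·(-4.6) = -2.56
Coastal: 0.2·8.9 + 0.8·(-4.7) = -1.98
Highway: 0.2·9.9 + 0.8·2.5 = 3.98
Bypass: 0.2·8.9 + 0.8·(-2.7) = -0.38
Highest Hurwicz score = 3.98 → Highway.

Highway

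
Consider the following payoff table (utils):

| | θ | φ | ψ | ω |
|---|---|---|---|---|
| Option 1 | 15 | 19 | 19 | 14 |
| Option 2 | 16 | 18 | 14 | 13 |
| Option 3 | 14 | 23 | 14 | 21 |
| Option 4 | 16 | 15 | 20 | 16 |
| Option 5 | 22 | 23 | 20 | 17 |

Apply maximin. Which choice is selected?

Option 5

Row minima: Option 1=14, Option 2=13, Option 3=14, Option 4=15, Option 5=17
Best worst-case = 17 → Option 5.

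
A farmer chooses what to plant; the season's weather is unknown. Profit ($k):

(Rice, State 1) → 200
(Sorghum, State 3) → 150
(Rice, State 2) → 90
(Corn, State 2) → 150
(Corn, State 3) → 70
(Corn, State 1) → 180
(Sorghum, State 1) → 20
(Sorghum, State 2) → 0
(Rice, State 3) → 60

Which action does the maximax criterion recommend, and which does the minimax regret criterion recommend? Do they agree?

Row maxima: Corn=180, Sorghum=150, Rice=200
Best best-case = 200 → Rice.
Column bests: State 1=200, State 2=150, State 3=150.
Corn regrets: 20, 0, 80 → max 80
Sorghum regrets: 180, 150, 0 → max 180
Rice regrets: 0, 60, 90 → max 90
Smallest max regret = 80 → Corn.

maximax → Rice; minimax regret → Corn (disagree)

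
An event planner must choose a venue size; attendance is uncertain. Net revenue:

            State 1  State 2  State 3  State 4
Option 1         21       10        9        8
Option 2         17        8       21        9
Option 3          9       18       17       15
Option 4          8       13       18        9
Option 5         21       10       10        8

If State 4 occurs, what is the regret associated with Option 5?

Best payoff under State 4 is 15.
Regret = 15 − 8 = 7.

7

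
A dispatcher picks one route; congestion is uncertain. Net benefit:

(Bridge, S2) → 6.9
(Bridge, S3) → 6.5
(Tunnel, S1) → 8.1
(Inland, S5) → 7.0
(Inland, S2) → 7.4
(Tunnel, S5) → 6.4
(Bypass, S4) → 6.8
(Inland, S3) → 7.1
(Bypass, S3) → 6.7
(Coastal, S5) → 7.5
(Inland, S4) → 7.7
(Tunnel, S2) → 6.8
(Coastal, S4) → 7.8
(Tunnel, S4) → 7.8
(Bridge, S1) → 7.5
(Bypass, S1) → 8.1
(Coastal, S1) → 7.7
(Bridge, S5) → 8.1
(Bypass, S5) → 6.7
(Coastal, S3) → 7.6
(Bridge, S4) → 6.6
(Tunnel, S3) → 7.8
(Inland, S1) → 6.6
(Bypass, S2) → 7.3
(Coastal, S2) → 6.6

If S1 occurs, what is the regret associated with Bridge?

Best payoff under S1 is 8.1.
Regret = 8.1 − 7.5 = 0.6.

0.6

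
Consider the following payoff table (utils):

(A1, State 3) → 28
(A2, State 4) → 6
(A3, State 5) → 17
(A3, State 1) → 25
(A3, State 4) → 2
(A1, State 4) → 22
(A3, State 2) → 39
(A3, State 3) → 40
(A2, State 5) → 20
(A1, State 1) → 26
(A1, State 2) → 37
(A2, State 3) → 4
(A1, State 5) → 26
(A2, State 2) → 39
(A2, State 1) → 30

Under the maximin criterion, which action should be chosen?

Row minima: A1=22, A2=4, A3=2
Best worst-case = 22 → A1.

A1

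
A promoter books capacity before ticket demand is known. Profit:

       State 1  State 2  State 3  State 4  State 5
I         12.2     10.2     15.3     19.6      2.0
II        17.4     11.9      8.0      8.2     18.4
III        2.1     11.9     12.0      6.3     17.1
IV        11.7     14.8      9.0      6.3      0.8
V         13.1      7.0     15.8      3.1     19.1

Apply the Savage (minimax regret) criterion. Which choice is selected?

Column bests: State 1=17.4, State 2=14.8, State 3=15.8, State 4=19.6, State 5=19.1.
I regrets: 5.2, 4.6, 0.5, 0.0, 17.1 → max 17.1
II regrets: 0.0, 2.9, 7.8, 11.4, 0.7 → max 11.4
III regrets: 15.3, 2.9, 3.8, 13.3, 2.0 → max 15.3
IV regrets: 5.7, 0.0, 6.8, 13.3, 18.3 → max 18.3
V regrets: 4.3, 7.8, 0.0, 16.5, 0.0 → max 16.5
Smallest max regret = 11.4 → II.

II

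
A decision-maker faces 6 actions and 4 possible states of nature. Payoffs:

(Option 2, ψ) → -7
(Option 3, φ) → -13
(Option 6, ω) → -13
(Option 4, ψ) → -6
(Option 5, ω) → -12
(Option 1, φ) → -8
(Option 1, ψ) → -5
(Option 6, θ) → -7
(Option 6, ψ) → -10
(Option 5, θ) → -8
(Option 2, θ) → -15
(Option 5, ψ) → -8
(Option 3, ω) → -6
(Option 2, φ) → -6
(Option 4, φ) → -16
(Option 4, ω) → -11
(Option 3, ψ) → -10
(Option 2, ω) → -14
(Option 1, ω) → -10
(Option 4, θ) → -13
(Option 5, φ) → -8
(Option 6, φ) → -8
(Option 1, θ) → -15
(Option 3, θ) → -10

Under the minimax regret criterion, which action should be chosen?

Option 5

Column bests: θ=-7, φ=-6, ψ=-5, ω=-6.
Option 1 regrets: 8, 2, 0, 4 → max 8
Option 2 regrets: 8, 0, 2, 8 → max 8
Option 3 regrets: 3, 7, 5, 0 → max 7
Option 4 regrets: 6, 10, 1, 5 → max 10
Option 5 regrets: 1, 2, 3, 6 → max 6
Option 6 regrets: 0, 2, 5, 7 → max 7
Smallest max regret = 6 → Option 5.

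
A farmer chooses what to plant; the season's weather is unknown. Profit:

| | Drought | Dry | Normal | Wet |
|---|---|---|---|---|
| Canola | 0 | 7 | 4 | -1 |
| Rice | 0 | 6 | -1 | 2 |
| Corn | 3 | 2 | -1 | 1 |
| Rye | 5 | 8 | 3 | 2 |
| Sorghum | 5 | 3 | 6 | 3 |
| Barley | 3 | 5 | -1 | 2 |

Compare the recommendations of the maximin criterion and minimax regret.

Row minima: Canola=-1, Rice=-1, Corn=-1, Rye=2, Sorghum=3, Barley=-1
Best worst-case = 3 → Sorghum.
Column bests: Drought=5, Dry=8, Normal=6, Wet=3.
Canola regrets: 5, 1, 2, 4 → max 5
Rice regrets: 5, 2, 7, 1 → max 7
Corn regrets: 2, 6, 7, 2 → max 7
Rye regrets: 0, 0, 3, 1 → max 3
Sorghum regrets: 0, 5, 0, 0 → max 5
Barley regrets: 2, 3, 7, 1 → max 7
Smallest max regret = 3 → Rye.

maximin → Sorghum; minimax regret → Rye (disagree)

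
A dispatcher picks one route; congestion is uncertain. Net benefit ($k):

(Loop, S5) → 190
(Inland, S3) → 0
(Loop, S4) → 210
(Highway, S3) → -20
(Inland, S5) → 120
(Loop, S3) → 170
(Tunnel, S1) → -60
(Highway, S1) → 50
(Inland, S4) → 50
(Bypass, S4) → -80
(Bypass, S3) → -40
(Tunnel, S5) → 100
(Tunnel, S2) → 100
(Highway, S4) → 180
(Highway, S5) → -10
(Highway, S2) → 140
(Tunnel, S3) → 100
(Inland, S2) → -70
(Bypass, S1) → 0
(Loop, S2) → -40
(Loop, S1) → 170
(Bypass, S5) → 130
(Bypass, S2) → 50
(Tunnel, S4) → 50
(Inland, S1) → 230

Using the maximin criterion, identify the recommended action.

Highway

Row minima: Inland=-70, Bypass=-80, Tunnel=-60, Loop=-40, Highway=-20
Best worst-case = -20 → Highway.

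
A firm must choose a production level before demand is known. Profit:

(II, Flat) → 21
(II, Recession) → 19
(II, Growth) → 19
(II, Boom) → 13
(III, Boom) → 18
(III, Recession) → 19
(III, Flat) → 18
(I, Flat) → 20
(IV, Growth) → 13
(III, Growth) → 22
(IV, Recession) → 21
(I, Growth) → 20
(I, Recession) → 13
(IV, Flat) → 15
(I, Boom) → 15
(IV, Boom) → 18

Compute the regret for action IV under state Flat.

Best payoff under Flat is 21.
Regret = 21 − 15 = 6.

6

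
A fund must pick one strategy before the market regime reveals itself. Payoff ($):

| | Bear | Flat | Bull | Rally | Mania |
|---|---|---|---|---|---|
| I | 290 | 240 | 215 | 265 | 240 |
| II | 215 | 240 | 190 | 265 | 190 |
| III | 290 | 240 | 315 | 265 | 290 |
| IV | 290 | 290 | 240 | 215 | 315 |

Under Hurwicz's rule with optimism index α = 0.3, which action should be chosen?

III

I: 0.3·290 + 0.7·215 = 237.5
II: 0.3·265 + 0.7·190 = 212.5
III: 0.3·315 + 0.7·240 = 262.5
IV: 0.3·315 + 0.7·215 = 245
Highest Hurwicz score = 262.5 → III.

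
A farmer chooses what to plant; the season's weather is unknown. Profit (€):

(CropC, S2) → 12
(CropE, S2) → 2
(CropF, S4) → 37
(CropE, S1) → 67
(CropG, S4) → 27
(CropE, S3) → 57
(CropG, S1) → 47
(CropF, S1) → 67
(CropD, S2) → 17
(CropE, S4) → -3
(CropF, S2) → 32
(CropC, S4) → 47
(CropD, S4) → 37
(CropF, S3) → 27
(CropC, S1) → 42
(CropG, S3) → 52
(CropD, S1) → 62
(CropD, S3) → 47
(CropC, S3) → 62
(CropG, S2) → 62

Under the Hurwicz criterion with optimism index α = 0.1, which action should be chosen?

CropF

CropD: 0.1·62 + 0.9·17 = 21.5
CropG: 0.1·62 + 0.9·27 = 30.5
CropE: 0.1·67 + 0.9·(-3) = 4
CropF: 0.1·67 + 0.9·27 = 31
CropC: 0.1·62 + 0.9·12 = 17
Highest Hurwicz score = 31 → CropF.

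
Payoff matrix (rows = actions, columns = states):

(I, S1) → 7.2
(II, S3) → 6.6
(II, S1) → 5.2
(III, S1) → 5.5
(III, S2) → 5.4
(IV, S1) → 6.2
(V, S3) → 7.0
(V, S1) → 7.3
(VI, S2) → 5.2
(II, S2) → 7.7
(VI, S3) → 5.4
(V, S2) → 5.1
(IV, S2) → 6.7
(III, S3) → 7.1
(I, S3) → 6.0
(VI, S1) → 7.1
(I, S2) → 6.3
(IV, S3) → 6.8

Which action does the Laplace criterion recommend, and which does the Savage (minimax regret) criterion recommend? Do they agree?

laplace → IV; minimax regret → IV (agree)

Row averages: I=6.5, II=6.5, III=6, IV=197/30, V=97/15, VI=5.9
Highest average = 197/30 → IV.
Column bests: S1=7.3, S2=7.7, S3=7.1.
I regrets: 0.1, 1.4, 1.1 → max 1.4
II regrets: 2.1, 0.0, 0.5 → max 2.1
III regrets: 1.8, 2.3, 0.0 → max 2.3
IV regrets: 1.1, 1.0, 0.3 → max 1.1
V regrets: 0.0, 2.6, 0.1 → max 2.6
VI regrets: 0.2, 2.5, 1.7 → max 2.5
Smallest max regret = 1.1 → IV.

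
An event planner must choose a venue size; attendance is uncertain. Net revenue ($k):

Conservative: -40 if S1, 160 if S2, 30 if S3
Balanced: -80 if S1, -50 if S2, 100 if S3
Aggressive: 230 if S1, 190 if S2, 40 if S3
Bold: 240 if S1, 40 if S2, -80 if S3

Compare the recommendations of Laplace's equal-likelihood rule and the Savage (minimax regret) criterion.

laplace → Aggressive; minimax regret → Aggressive (agree)

Row averages: Conservative=50, Balanced=-10, Aggressive=460/3, Bold=200/3
Highest average = 460/3 → Aggressive.
Column bests: S1=240, S2=190, S3=100.
Conservative regrets: 280, 30, 70 → max 280
Balanced regrets: 320, 240, 0 → max 320
Aggressive regrets: 10, 0, 60 → max 60
Bold regrets: 0, 150, 180 → max 180
Smallest max regret = 60 → Aggressive.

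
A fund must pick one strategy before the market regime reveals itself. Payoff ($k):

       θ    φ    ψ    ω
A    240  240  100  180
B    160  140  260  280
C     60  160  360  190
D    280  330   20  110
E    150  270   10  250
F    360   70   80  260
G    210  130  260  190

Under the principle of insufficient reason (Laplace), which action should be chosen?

Row averages: A=190, B=210, C=192.5, D=185, E=170, F=192.5, G=197.5
Highest average = 210 → B.

B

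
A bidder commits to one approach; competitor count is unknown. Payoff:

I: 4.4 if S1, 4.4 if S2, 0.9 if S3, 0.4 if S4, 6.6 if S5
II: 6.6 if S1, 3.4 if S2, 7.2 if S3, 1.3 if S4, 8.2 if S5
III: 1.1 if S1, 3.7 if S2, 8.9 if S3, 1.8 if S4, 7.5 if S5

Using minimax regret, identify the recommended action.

II

Column bests: S1=6.6, S2=4.4, S3=8.9, S4=1.8, S5=8.2.
I regrets: 2.2, 0.0, 8.0, 1.4, 1.6 → max 8.0
II regrets: 0.0, 1.0, 1.7, 0.5, 0.0 → max 1.7
III regrets: 5.5, 0.7, 0.0, 0.0, 0.7 → max 5.5
Smallest max regret = 1.7 → II.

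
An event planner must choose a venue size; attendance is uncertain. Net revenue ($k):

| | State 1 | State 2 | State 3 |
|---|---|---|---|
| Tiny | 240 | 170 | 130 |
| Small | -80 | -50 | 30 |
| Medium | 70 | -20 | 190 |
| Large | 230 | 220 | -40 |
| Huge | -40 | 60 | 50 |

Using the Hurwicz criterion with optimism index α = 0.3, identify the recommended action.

Tiny

Tiny: 0.3·240 + 0.7·130 = 163
Small: 0.3·30 + 0.7·(-80) = -47
Medium: 0.3·190 + 0.7·(-20) = 43
Large: 0.3·230 + 0.7·(-40) = 41
Huge: 0.3·60 + 0.7·(-40) = -10
Highest Hurwicz score = 163 → Tiny.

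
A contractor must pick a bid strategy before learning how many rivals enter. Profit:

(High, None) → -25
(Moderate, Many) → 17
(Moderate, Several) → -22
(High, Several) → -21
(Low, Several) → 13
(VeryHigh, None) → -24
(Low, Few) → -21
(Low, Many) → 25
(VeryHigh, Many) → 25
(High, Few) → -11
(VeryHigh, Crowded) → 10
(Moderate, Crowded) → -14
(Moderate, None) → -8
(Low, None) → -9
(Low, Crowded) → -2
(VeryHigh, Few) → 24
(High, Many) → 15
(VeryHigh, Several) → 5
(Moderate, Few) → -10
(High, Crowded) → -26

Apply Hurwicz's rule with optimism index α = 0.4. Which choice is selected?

Low

Low: 0.4·25 + 0.6·(-21) = -2.6
Moderate: 0.4·17 + 0.6·(-22) = -6.4
High: 0.4·15 + 0.6·(-26) = -9.6
VeryHigh: 0.4·25 + 0.6·(-24) = -4.4
Highest Hurwicz score = -2.6 → Low.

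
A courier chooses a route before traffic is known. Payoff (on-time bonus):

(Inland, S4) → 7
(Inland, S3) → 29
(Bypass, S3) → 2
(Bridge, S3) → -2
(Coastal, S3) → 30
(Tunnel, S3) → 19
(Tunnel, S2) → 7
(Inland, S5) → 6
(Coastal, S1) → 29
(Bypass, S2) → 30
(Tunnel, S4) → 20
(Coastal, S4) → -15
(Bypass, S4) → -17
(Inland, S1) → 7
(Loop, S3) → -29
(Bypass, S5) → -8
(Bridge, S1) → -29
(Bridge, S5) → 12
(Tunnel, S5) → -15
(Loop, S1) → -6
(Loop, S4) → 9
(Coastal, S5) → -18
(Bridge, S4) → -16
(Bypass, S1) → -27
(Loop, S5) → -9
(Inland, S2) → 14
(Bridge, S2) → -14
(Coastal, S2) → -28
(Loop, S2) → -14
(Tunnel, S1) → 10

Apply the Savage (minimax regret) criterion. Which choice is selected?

Column bests: S1=29, S2=30, S3=30, S4=20, S5=12.
Inland regrets: 22, 16, 1, 13, 6 → max 22
Bridge regrets: 58, 44, 32, 36, 0 → max 58
Loop regrets: 35, 44, 59, 11, 21 → max 59
Coastal regrets: 0, 58, 0, 35, 30 → max 58
Bypass regrets: 56, 0, 28, 37, 20 → max 56
Tunnel regrets: 19, 23, 11, 0, 27 → max 27
Smallest max regret = 22 → Inland.

Inland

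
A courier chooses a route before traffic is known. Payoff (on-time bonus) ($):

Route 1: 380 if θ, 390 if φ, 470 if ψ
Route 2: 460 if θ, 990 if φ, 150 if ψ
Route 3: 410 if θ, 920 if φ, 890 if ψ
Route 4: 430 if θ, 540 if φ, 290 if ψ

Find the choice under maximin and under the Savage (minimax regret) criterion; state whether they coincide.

Row minima: Route 1=380, Route 2=150, Route 3=410, Route 4=290
Best worst-case = 410 → Route 3.
Column bests: θ=460, φ=990, ψ=890.
Route 1 regrets: 80, 600, 420 → max 600
Route 2 regrets: 0, 0, 740 → max 740
Route 3 regrets: 50, 70, 0 → max 70
Route 4 regrets: 30, 450, 600 → max 600
Smallest max regret = 70 → Route 3.

maximin → Route 3; minimax regret → Route 3 (agree)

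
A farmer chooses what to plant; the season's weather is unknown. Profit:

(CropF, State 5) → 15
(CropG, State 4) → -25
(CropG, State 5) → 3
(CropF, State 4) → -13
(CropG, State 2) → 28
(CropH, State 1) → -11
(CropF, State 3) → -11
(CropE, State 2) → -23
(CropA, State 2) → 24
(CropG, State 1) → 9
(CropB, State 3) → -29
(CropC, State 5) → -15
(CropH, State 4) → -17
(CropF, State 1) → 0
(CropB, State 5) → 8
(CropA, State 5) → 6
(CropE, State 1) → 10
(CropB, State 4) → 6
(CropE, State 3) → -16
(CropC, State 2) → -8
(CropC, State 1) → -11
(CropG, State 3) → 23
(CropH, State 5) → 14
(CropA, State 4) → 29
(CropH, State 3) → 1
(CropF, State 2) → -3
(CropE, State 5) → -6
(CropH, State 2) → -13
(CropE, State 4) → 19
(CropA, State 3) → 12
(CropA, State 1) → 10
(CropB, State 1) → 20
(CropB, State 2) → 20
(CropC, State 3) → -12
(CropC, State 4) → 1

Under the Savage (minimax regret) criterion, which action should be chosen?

CropA

Column bests: State 1=20, State 2=28, State 3=23, State 4=29, State 5=15.
CropA regrets: 10, 4, 11, 0, 9 → max 11
CropG regrets: 11, 0, 0, 54, 12 → max 54
CropH regrets: 31, 41, 22, 46, 1 → max 46
CropF regrets: 20, 31, 34, 42, 0 → max 42
CropE regrets: 10, 51, 39, 10, 21 → max 51
CropC regrets: 31, 36, 35, 28, 30 → max 36
CropB regrets: 0, 8, 52, 23, 7 → max 52
Smallest max regret = 11 → CropA.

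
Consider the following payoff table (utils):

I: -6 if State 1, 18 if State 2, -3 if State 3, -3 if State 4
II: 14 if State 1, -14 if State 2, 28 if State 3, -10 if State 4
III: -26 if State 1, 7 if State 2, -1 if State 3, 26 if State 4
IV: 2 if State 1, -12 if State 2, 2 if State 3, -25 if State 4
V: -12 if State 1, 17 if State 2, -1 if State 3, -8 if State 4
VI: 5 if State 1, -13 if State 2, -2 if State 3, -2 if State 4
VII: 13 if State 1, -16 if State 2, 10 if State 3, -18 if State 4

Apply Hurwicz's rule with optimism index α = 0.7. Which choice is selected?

I: 0.7·18 + 0.3·(-6) = 10.8
II: 0.7·28 + 0.3·(-14) = 15.4
III: 0.7·26 + 0.3·(-26) = 10.4
IV: 0.7·2 + 0.3·(-25) = -6.1
V: 0.7·17 + 0.3·(-12) = 8.3
VI: 0.7·5 + 0.3·(-13) = -0.4
VII: 0.7·13 + 0.3·(-18) = 3.7
Highest Hurwicz score = 15.4 → II.

II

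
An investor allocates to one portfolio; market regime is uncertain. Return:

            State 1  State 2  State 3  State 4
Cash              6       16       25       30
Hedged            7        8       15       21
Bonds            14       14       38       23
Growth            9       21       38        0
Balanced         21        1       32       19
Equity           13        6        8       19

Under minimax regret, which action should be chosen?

Column bests: State 1=21, State 2=21, State 3=38, State 4=30.
Cash regrets: 15, 5, 13, 0 → max 15
Hedged regrets: 14, 13, 23, 9 → max 23
Bonds regrets: 7, 7, 0, 7 → max 7
Growth regrets: 12, 0, 0, 30 → max 30
Balanced regrets: 0, 20, 6, 11 → max 20
Equity regrets: 8, 15, 30, 11 → max 30
Smallest max regret = 7 → Bonds.

Bonds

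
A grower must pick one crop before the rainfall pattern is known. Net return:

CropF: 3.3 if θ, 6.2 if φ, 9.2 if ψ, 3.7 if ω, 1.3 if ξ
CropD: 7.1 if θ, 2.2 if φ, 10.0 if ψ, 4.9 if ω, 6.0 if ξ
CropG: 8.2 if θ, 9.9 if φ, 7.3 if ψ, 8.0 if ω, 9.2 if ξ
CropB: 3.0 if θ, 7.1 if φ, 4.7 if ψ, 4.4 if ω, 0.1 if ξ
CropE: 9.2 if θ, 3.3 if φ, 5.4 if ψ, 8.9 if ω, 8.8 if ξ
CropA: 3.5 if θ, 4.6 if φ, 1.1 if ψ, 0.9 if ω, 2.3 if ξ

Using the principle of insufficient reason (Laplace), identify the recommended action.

CropG

Row averages: CropF=4.74, CropD=6.04, CropG=8.52, CropB=3.86, CropE=7.12, CropA=2.48
Highest average = 8.52 → CropG.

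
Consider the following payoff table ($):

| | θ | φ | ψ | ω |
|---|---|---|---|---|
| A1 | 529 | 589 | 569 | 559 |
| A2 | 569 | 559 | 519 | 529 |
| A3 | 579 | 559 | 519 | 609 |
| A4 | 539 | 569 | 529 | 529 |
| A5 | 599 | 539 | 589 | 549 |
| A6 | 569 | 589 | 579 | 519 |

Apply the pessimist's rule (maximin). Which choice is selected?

A5

Row minima: A1=529, A2=519, A3=519, A4=529, A5=539, A6=519
Best worst-case = 539 → A5.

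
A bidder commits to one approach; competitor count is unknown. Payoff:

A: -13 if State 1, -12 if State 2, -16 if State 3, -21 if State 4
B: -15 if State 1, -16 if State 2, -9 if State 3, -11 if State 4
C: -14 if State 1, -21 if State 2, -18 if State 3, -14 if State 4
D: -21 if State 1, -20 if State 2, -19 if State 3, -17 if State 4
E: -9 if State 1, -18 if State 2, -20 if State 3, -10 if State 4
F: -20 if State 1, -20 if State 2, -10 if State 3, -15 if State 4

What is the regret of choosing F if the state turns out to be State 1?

11

Best payoff under State 1 is -9.
Regret = -9 − (-20) = 11.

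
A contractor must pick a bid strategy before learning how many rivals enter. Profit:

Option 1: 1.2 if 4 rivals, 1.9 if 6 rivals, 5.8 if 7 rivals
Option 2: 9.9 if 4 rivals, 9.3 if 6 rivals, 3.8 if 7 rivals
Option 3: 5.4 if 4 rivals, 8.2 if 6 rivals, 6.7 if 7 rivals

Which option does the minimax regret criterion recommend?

Option 2

Column bests: 4 rivals=9.9, 6 rivals=9.3, 7 rivals=6.7.
Option 1 regrets: 8.7, 7.4, 0.9 → max 8.7
Option 2 regrets: 0.0, 0.0, 2.9 → max 2.9
Option 3 regrets: 4.5, 1.1, 0.0 → max 4.5
Smallest max regret = 2.9 → Option 2.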